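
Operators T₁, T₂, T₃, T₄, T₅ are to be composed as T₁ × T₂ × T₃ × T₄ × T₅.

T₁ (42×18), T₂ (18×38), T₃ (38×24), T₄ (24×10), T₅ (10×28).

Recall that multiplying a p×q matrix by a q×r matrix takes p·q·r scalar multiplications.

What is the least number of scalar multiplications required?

35280

Adjacent pairs: T₁T₂ = 42·18·38 = 28728; T₂T₃ = 18·38·24 = 16416; T₃T₄ = 38·24·10 = 9120; T₄T₅ = 24·10·28 = 6720.
Length 3: T₁..T₃: k=1: 0+16416+42·18·24=34560; k=2: 28728+0+42·38·24=67032 → min 34560 | T₂..T₄: k=2: 0+9120+18·38·10=15960; k=3: 16416+0+18·24·10=20736 → min 15960 | T₃..T₅: k=3: 0+6720+38·24·28=32256; k=4: 9120+0+38·10·28=19760 → min 19760.
Length 4: T₁..T₄: k=1: 0+15960+42·18·10=23520; k=2: 28728+9120+42·38·10=53808; k=3: 34560+0+42·24·10=44640 → min 23520 | T₂..T₅: k=2: 0+19760+18·38·28=38912; k=3: 16416+6720+18·24·28=35232; k=4: 15960+0+18·10·28=21000 → min 21000.
Length 5: T₁..T₅: k=1: 0+21000+42·18·28=42168; k=2: 28728+19760+42·38·28=93176; k=3: 34560+6720+42·24·28=69504; k=4: 23520+0+42·10·28=35280 → min 35280.
Optimal order: ((T₁ × (T₂ × (T₃ × T₄))) × T₅) with cost 35280.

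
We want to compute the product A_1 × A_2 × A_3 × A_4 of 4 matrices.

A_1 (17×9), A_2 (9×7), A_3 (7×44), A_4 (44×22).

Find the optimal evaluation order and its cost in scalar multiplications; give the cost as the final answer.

Adjacent pairs: A_1A_2 = 17·9·7 = 1071; A_2A_3 = 9·7·44 = 2772; A_3A_4 = 7·44·22 = 6776.
Length 3: A_1..A_3: k=1: 0+2772+17·9·44=9504; k=2: 1071+0+17·7·44=6307 → min 6307 | A_2..A_4: k=2: 0+6776+9·7·22=8162; k=3: 2772+0+9·44·22=11484 → min 8162.
Length 4: A_1..A_4: k=1: 0+8162+17·9·22=11528; k=2: 1071+6776+17·7·22=10465; k=3: 6307+0+17·44·22=22763 → min 10465.
Optimal parenthesization: ((A_1 × A_2) × (A_3 × A_4)) with cost 10465.

10465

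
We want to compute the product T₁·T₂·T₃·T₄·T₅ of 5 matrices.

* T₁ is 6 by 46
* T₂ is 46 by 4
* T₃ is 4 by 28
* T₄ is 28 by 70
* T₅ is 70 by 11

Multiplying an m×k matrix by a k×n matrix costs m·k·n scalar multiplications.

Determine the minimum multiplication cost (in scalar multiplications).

12288

Adjacent pairs: T₁T₂ = 6·46·4 = 1104; T₂T₃ = 46·4·28 = 5152; T₃T₄ = 4·28·70 = 7840; T₄T₅ = 28·70·11 = 21560.
Length 3: T₁..T₃: k=1: 0+5152+6·46·28=12880; k=2: 1104+0+6·4·28=1776 → min 1776 | T₂..T₄: k=2: 0+7840+46·4·70=20720; k=3: 5152+0+46·28·70=95312 → min 20720 | T₃..T₅: k=3: 0+21560+4·28·11=22792; k=4: 7840+0+4·70·11=10920 → min 10920.
Length 4: T₁..T₄: k=1: 0+20720+6·46·70=40040; k=2: 1104+7840+6·4·70=10624; k=3: 1776+0+6·28·70=13536 → min 10624 | T₂..T₅: k=2: 0+10920+46·4·11=12944; k=3: 5152+21560+46·28·11=40880; k=4: 20720+0+46·70·11=56140 → min 12944.
Length 5: T₁..T₅: k=1: 0+12944+6·46·11=15980; k=2: 1104+10920+6·4·11=12288; k=3: 1776+21560+6·28·11=25184; k=4: 10624+0+6·70·11=15244 → min 12288.
Optimal order: ((T₁·T₂)·((T₃·T₄)·T₅)) with cost 12288.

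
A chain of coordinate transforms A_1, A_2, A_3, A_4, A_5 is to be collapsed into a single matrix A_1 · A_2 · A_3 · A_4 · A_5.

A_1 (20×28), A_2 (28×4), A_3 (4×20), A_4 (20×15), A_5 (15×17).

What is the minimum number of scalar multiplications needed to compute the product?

5820

Adjacent pairs: A_1A_2 = 20·28·4 = 2240; A_2A_3 = 28·4·20 = 2240; A_3A_4 = 4·20·15 = 1200; A_4A_5 = 20·15·17 = 5100.
Length 3: A_1..A_3: k=1: 0+2240+20·28·20=13440; k=2: 2240+0+20·4·20=3840 → min 3840 | A_2..A_4: k=2: 0+1200+28·4·15=2880; k=3: 2240+0+28·20·15=10640 → min 2880 | A_3..A_5: k=3: 0+5100+4·20·17=6460; k=4: 1200+0+4·15·17=2220 → min 2220.
Length 4: A_1..A_4: k=1: 0+2880+20·28·15=11280; k=2: 2240+1200+20·4·15=4640; k=3: 3840+0+20·20·15=9840 → min 4640 | A_2..A_5: k=2: 0+2220+28·4·17=4124; k=3: 2240+5100+28·20·17=16860; k=4: 2880+0+28·15·17=10020 → min 4124.
Length 5: A_1..A_5: k=1: 0+4124+20·28·17=13644; k=2: 2240+2220+20·4·17=5820; k=3: 3840+5100+20·20·17=15740; k=4: 4640+0+20·15·17=9740 → min 5820.
Optimal order: ((A_1 · A_2) · ((A_3 · A_4) · A_5)) with cost 5820.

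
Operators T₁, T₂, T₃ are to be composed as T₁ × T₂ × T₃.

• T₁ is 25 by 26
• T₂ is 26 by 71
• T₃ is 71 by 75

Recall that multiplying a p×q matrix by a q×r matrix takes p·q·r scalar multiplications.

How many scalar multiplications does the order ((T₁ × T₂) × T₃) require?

(T₁ × T₂): 25×26 by 26×71 → 25×71, cost 25·26·71 = 46150
((T₁ × T₂) × T₃): 25×71 by 71×75 → 25×75, cost 25·71·75 = 133125; cumulative 179275
Total: 179275 scalar multiplications.

179275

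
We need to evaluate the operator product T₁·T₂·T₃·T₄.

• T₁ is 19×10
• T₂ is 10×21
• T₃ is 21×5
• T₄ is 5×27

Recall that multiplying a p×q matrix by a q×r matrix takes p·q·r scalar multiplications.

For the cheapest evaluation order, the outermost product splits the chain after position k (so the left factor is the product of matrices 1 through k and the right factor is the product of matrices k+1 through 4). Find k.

3

Adjacent pairs: T₁T₂ = 19·10·21 = 3990; T₂T₃ = 10·21·5 = 1050; T₃T₄ = 21·5·27 = 2835.
Length 3: T₁..T₃: k=1: 0+1050+19·10·5=2000; k=2: 3990+0+19·21·5=5985 → min 2000 | T₂..T₄: k=2: 0+2835+10·21·27=8505; k=3: 1050+0+10·5·27=2400 → min 2400.
Top-level splits: k=1: (T₁..T₁)·(T₂..T₄) → 0+2400+19·10·27 = 7530; k=2: (T₁..T₂)·(T₃..T₄) → 3990+2835+19·21·27 = 17598; k=3: (T₁..T₃)·(T₄..T₄) → 2000+0+19·5·27 = 4565.
Best split is after T₃, i.e. k = 3.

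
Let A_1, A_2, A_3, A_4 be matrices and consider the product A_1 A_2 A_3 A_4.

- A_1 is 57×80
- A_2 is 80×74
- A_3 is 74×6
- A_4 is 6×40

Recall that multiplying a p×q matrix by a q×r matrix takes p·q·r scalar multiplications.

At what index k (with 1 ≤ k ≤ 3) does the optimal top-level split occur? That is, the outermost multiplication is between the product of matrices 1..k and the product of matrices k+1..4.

3

Adjacent pairs: A_1A_2 = 57·80·74 = 337440; A_2A_3 = 80·74·6 = 35520; A_3A_4 = 74·6·40 = 17760.
Length 3: A_1..A_3: k=1: 0+35520+57·80·6=62880; k=2: 337440+0+57·74·6=362748 → min 62880 | A_2..A_4: k=2: 0+17760+80·74·40=254560; k=3: 35520+0+80·6·40=54720 → min 54720.
Top-level splits: k=1: (A_1..A_1)·(A_2..A_4) → 0+54720+57·80·40 = 237120; k=2: (A_1..A_2)·(A_3..A_4) → 337440+17760+57·74·40 = 523920; k=3: (A_1..A_3)·(A_4..A_4) → 62880+0+57·6·40 = 76560.
Best split is after A_3, i.e. k = 3.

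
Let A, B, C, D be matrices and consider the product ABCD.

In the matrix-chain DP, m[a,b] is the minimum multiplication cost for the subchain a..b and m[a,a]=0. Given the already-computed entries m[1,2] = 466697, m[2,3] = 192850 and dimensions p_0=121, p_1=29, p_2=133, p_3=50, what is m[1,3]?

368300

m[1,3] = min over k∈[1,2] of m[1,k]+m[k+1,3]+p_{0}·p_k·p_{3}.
k=1: 0 + 192850 + 121·29·50 = 368300; k=2: 466697 + 0 + 121·133·50 = 1271347.
Minimum: 368300 at k=1.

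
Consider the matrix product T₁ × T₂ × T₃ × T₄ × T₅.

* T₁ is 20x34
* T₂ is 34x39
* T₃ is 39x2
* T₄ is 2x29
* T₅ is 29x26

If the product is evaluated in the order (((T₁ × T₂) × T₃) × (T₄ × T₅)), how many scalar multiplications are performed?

30628

(T₁ × T₂): 20×34 by 34×39 → 20×39, cost 20·34·39 = 26520
((T₁ × T₂) × T₃): 20×39 by 39×2 → 20×2, cost 20·39·2 = 1560; cumulative 28080
(T₄ × T₅): 2×29 by 29×26 → 2×26, cost 2·29·26 = 1508
(((T₁ × T₂) × T₃) × (T₄ × T₅)): 20×2 by 2×26 → 20×26, cost 20·2·26 = 1040; cumulative 30628
Total: 30628 scalar multiplications.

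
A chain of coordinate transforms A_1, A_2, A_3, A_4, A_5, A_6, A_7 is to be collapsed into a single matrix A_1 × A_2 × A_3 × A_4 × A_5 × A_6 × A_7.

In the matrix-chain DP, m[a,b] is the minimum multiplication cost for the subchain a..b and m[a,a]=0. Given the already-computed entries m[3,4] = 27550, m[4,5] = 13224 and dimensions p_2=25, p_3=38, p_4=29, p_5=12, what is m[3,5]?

24624

m[3,5] = min over k∈[3,4] of m[3,k]+m[k+1,5]+p_{2}·p_k·p_{5}.
k=3: 0 + 13224 + 25·38·12 = 24624; k=4: 27550 + 0 + 25·29·12 = 36250.
Minimum: 24624 at k=3.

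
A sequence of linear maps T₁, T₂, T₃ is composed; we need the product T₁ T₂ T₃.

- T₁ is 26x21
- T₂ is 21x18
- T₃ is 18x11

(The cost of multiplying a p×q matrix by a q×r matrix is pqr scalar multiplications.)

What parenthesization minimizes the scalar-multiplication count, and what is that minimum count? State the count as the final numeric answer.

10164

(T₁ (T₂ T₃)): cost 10164.
((T₁ T₂) T₃): cost 14976.
Optimal: (T₁ (T₂ T₃)) with cost 10164.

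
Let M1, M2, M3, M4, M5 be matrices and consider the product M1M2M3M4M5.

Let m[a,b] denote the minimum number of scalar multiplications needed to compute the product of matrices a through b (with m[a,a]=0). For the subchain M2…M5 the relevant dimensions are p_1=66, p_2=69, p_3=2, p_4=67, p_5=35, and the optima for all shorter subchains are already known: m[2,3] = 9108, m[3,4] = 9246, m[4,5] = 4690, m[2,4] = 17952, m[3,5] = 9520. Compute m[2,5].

18418

m[2,5] = min over k∈[2,4] of m[2,k]+m[k+1,5]+p_{1}·p_k·p_{5}.
k=2: 0 + 9520 + 66·69·35 = 168910; k=3: 9108 + 4690 + 66·2·35 = 18418; k=4: 17952 + 0 + 66·67·35 = 172722.
Minimum: 18418 at k=3.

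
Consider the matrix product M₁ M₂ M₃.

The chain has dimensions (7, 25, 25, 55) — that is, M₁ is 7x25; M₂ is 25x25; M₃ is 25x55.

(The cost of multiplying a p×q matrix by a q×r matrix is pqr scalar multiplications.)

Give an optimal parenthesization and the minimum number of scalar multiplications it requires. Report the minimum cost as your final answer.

14000

(M₁ (M₂ M₃)): cost 44000.
((M₁ M₂) M₃): cost 14000.
Optimal: ((M₁ M₂) M₃) with cost 14000.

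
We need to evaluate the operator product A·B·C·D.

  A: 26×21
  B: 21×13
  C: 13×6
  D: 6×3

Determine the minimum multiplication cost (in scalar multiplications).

2691

Adjacent pairs: AB = 26·21·13 = 7098; BC = 21·13·6 = 1638; CD = 13·6·3 = 234.
Length 3: A..C: k=1: 0+1638+26·21·6=4914; k=2: 7098+0+26·13·6=9126 → min 4914 | B..D: k=2: 0+234+21·13·3=1053; k=3: 1638+0+21·6·3=2016 → min 1053.
Length 4: A..D: k=1: 0+1053+26·21·3=2691; k=2: 7098+234+26·13·3=8346; k=3: 4914+0+26·6·3=5382 → min 2691.
Optimal order: (A·(B·(C·D))) with cost 2691.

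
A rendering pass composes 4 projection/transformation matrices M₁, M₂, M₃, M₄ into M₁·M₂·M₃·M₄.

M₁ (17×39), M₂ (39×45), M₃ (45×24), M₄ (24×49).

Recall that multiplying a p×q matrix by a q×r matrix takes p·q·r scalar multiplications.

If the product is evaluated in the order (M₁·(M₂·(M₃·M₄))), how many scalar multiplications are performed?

(M₃·M₄): 45×24 by 24×49 → 45×49, cost 45·24·49 = 52920
(M₂·(M₃·M₄)): 39×45 by 45×49 → 39×49, cost 39·45·49 = 85995; cumulative 138915
(M₁·(M₂·(M₃·M₄))): 17×39 by 39×49 → 17×49, cost 17·39·49 = 32487; cumulative 171402
Total: 171402 scalar multiplications.

171402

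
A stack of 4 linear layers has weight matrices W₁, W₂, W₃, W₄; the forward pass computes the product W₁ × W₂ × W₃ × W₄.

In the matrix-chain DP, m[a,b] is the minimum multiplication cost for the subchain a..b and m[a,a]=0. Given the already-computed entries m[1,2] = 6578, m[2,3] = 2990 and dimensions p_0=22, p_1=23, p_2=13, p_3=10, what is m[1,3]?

8050

m[1,3] = min over k∈[1,2] of m[1,k]+m[k+1,3]+p_{0}·p_k·p_{3}.
k=1: 0 + 2990 + 22·23·10 = 8050; k=2: 6578 + 0 + 22·13·10 = 9438.
Minimum: 8050 at k=1.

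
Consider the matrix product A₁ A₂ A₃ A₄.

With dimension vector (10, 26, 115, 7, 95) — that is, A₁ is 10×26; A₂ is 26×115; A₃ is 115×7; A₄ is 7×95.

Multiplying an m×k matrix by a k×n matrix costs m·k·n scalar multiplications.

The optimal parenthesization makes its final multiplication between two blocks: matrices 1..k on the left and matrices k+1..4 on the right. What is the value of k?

3

Adjacent pairs: A₁A₂ = 10·26·115 = 29900; A₂A₃ = 26·115·7 = 20930; A₃A₄ = 115·7·95 = 76475.
Length 3: A₁..A₃: k=1: 0+20930+10·26·7=22750; k=2: 29900+0+10·115·7=37950 → min 22750 | A₂..A₄: k=2: 0+76475+26·115·95=360525; k=3: 20930+0+26·7·95=38220 → min 38220.
Top-level splits: k=1: (A₁..A₁)·(A₂..A₄) → 0+38220+10·26·95 = 62920; k=2: (A₁..A₂)·(A₃..A₄) → 29900+76475+10·115·95 = 215625; k=3: (A₁..A₃)·(A₄..A₄) → 22750+0+10·7·95 = 29400.
Best split is after A₃, i.e. k = 3.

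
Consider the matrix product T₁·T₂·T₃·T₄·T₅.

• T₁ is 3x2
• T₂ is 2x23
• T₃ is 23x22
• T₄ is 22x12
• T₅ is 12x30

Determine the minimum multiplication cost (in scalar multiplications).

2440

Adjacent pairs: T₁T₂ = 3·2·23 = 138; T₂T₃ = 2·23·22 = 1012; T₃T₄ = 23·22·12 = 6072; T₄T₅ = 22·12·30 = 7920.
Length 3: T₁..T₃: k=1: 0+1012+3·2·22=1144; k=2: 138+0+3·23·22=1656 → min 1144 | T₂..T₄: k=2: 0+6072+2·23·12=6624; k=3: 1012+0+2·22·12=1540 → min 1540 | T₃..T₅: k=3: 0+7920+23·22·30=23100; k=4: 6072+0+23·12·30=14352 → min 14352.
Length 4: T₁..T₄: k=1: 0+1540+3·2·12=1612; k=2: 138+6072+3·23·12=7038; k=3: 1144+0+3·22·12=1936 → min 1612 | T₂..T₅: k=2: 0+14352+2·23·30=15732; k=3: 1012+7920+2·22·30=10252; k=4: 1540+0+2·12·30=2260 → min 2260.
Length 5: T₁..T₅: k=1: 0+2260+3·2·30=2440; k=2: 138+14352+3·23·30=16560; k=3: 1144+7920+3·22·30=11044; k=4: 1612+0+3·12·30=2692 → min 2440.
Optimal order: (T₁·(((T₂·T₃)·T₄)·T₅)) with cost 2440.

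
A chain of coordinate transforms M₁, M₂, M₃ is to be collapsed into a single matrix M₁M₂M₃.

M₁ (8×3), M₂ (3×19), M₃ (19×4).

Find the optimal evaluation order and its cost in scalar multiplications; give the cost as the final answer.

(M₁(M₂M₃)): cost 324.
((M₁M₂)M₃): cost 1064.
Optimal: (M₁(M₂M₃)) with cost 324.

324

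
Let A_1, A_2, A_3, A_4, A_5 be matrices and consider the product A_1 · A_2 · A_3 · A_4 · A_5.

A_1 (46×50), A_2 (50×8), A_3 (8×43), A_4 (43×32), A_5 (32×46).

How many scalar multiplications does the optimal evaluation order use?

Adjacent pairs: A_1A_2 = 46·50·8 = 18400; A_2A_3 = 50·8·43 = 17200; A_3A_4 = 8·43·32 = 11008; A_4A_5 = 43·32·46 = 63296.
Length 3: A_1..A_3: k=1: 0+17200+46·50·43=116100; k=2: 18400+0+46·8·43=34224 → min 34224 | A_2..A_4: k=2: 0+11008+50·8·32=23808; k=3: 17200+0+50·43·32=86000 → min 23808 | A_3..A_5: k=3: 0+63296+8·43·46=79120; k=4: 11008+0+8·32·46=22784 → min 22784.
Length 4: A_1..A_4: k=1: 0+23808+46·50·32=97408; k=2: 18400+11008+46·8·32=41184; k=3: 34224+0+46·43·32=97520 → min 41184 | A_2..A_5: k=2: 0+22784+50·8·46=41184; k=3: 17200+63296+50·43·46=179396; k=4: 23808+0+50·32·46=97408 → min 41184.
Length 5: A_1..A_5: k=1: 0+41184+46·50·46=146984; k=2: 18400+22784+46·8·46=58112; k=3: 34224+63296+46·43·46=188508; k=4: 41184+0+46·32·46=108896 → min 58112.
Optimal order: ((A_1 · A_2) · ((A_3 · A_4) · A_5)) with cost 58112.

58112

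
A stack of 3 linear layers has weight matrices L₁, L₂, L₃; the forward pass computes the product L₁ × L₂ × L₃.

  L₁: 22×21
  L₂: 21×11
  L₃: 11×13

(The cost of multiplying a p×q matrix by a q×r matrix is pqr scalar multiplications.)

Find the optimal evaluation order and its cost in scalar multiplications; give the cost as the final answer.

(L₁ × (L₂ × L₃)): cost 9009.
((L₁ × L₂) × L₃): cost 8228.
Optimal: ((L₁ × L₂) × L₃) with cost 8228.

8228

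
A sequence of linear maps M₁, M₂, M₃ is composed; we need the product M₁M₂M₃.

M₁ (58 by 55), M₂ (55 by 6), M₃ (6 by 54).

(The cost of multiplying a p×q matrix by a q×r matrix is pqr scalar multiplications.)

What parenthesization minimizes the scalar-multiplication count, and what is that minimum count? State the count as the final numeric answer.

37932

(M₁(M₂M₃)): cost 190080.
((M₁M₂)M₃): cost 37932.
Optimal: ((M₁M₂)M₃) with cost 37932.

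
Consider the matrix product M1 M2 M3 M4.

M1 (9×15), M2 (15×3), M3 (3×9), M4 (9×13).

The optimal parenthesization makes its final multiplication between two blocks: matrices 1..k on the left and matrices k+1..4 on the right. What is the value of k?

2

Adjacent pairs: M1M2 = 9·15·3 = 405; M2M3 = 15·3·9 = 405; M3M4 = 3·9·13 = 351.
Length 3: M1..M3: k=1: 0+405+9·15·9=1620; k=2: 405+0+9·3·9=648 → min 648 | M2..M4: k=2: 0+351+15·3·13=936; k=3: 405+0+15·9·13=2160 → min 936.
Top-level splits: k=1: (M1..M1)·(M2..M4) → 0+936+9·15·13 = 2691; k=2: (M1..M2)·(M3..M4) → 405+351+9·3·13 = 1107; k=3: (M1..M3)·(M4..M4) → 648+0+9·9·13 = 1701.
Best split is after M2, i.e. k = 2.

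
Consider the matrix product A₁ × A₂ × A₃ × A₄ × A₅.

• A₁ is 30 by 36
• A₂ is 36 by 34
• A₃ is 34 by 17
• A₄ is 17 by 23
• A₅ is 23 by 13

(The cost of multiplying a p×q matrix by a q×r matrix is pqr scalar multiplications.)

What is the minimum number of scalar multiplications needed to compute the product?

42549

Adjacent pairs: A₁A₂ = 30·36·34 = 36720; A₂A₃ = 36·34·17 = 20808; A₃A₄ = 34·17·23 = 13294; A₄A₅ = 17·23·13 = 5083.
Length 3: A₁..A₃: k=1: 0+20808+30·36·17=39168; k=2: 36720+0+30·34·17=54060 → min 39168 | A₂..A₄: k=2: 0+13294+36·34·23=41446; k=3: 20808+0+36·17·23=34884 → min 34884 | A₃..A₅: k=3: 0+5083+34·17·13=12597; k=4: 13294+0+34·23·13=23460 → min 12597.
Length 4: A₁..A₄: k=1: 0+34884+30·36·23=59724; k=2: 36720+13294+30·34·23=73474; k=3: 39168+0+30·17·23=50898 → min 50898 | A₂..A₅: k=2: 0+12597+36·34·13=28509; k=3: 20808+5083+36·17·13=33847; k=4: 34884+0+36·23·13=45648 → min 28509.
Length 5: A₁..A₅: k=1: 0+28509+30·36·13=42549; k=2: 36720+12597+30·34·13=62577; k=3: 39168+5083+30·17·13=50881; k=4: 50898+0+30·23·13=59868 → min 42549.
Optimal order: (A₁ × (A₂ × (A₃ × (A₄ × A₅)))) with cost 42549.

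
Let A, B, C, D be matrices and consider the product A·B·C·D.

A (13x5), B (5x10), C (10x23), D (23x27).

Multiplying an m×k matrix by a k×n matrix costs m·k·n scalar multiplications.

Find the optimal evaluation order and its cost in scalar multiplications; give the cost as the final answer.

6010

Adjacent pairs: AB = 13·5·10 = 650; BC = 5·10·23 = 1150; CD = 10·23·27 = 6210.
Length 3: A..C: k=1: 0+1150+13·5·23=2645; k=2: 650+0+13·10·23=3640 → min 2645 | B..D: k=2: 0+6210+5·10·27=7560; k=3: 1150+0+5·23·27=4255 → min 4255.
Length 4: A..D: k=1: 0+4255+13·5·27=6010; k=2: 650+6210+13·10·27=10370; k=3: 2645+0+13·23·27=10718 → min 6010.
Optimal parenthesization: (A·((B·C)·D)) with cost 6010.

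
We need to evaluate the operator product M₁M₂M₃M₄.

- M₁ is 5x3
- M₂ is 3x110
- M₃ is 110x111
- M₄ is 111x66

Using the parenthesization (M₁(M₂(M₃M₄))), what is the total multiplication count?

(M₃M₄): 110×111 by 111×66 → 110×66, cost 110·111·66 = 805860
(M₂(M₃M₄)): 3×110 by 110×66 → 3×66, cost 3·110·66 = 21780; cumulative 827640
(M₁(M₂(M₃M₄))): 5×3 by 3×66 → 5×66, cost 5·3·66 = 990; cumulative 828630
Total: 828630 scalar multiplications.

828630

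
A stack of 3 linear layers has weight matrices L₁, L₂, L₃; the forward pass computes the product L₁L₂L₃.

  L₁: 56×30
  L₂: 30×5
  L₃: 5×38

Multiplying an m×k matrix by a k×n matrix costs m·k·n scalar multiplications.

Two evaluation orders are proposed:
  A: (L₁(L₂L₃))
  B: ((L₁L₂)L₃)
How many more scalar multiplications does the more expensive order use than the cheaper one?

Order A = (L₁(L₂L₃)): (L₂L₃): 30×5 by 5×38 → 30×38, cost 30·5·38 = 5700; (L₁(L₂L₃)): 56×30 by 30×38 → 56×38, cost 56·30·38 = 63840; cumulative 69540. Total 69540.
Order B = ((L₁L₂)L₃): (L₁L₂): 56×30 by 30×5 → 56×5, cost 56·30·5 = 8400; ((L₁L₂)L₃): 56×5 by 5×38 → 56×38, cost 56·5·38 = 10640; cumulative 19040. Total 19040.
Difference: |69540 − 19040| = 50500.

50500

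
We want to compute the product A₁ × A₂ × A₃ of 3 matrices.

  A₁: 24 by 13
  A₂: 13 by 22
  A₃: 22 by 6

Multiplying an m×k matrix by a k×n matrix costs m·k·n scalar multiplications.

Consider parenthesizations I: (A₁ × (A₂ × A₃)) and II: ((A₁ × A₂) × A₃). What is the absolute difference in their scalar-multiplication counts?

6444

Order I = (A₁ × (A₂ × A₃)): (A₂ × A₃): 13×22 by 22×6 → 13×6, cost 13·22·6 = 1716; (A₁ × (A₂ × A₃)): 24×13 by 13×6 → 24×6, cost 24·13·6 = 1872; cumulative 3588. Total 3588.
Order II = ((A₁ × A₂) × A₃): (A₁ × A₂): 24×13 by 13×22 → 24×22, cost 24·13·22 = 6864; ((A₁ × A₂) × A₃): 24×22 by 22×6 → 24×6, cost 24·22·6 = 3168; cumulative 10032. Total 10032.
Difference: |3588 − 10032| = 6444.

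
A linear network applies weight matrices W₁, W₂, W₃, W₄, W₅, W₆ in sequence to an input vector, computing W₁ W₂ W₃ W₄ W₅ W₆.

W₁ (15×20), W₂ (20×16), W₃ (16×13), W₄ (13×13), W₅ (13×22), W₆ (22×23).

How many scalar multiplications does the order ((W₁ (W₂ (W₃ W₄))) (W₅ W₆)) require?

21827

(W₃ W₄): 16×13 by 13×13 → 16×13, cost 16·13·13 = 2704
(W₂ (W₃ W₄)): 20×16 by 16×13 → 20×13, cost 20·16·13 = 4160; cumulative 6864
(W₁ (W₂ (W₃ W₄))): 15×20 by 20×13 → 15×13, cost 15·20·13 = 3900; cumulative 10764
(W₅ W₆): 13×22 by 22×23 → 13×23, cost 13·22·23 = 6578
((W₁ (W₂ (W₃ W₄))) (W₅ W₆)): 15×13 by 13×23 → 15×23, cost 15·13·23 = 4485; cumulative 21827
Total: 21827 scalar multiplications.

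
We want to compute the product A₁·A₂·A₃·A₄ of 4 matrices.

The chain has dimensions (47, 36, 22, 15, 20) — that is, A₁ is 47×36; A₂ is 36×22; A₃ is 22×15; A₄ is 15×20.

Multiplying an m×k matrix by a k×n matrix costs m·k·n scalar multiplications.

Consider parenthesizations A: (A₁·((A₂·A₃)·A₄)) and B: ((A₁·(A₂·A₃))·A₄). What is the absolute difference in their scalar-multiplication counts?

Order A = (A₁·((A₂·A₃)·A₄)): (A₂·A₃): 36×22 by 22×15 → 36×15, cost 36·22·15 = 11880; ((A₂·A₃)·A₄): 36×15 by 15×20 → 36×20, cost 36·15·20 = 10800; cumulative 22680; (A₁·((A₂·A₃)·A₄)): 47×36 by 36×20 → 47×20, cost 47·36·20 = 33840; cumulative 56520. Total 56520.
Order B = ((A₁·(A₂·A₃))·A₄): (A₂·A₃): 36×22 by 22×15 → 36×15, cost 36·22·15 = 11880; (A₁·(A₂·A₃)): 47×36 by 36×15 → 47×15, cost 47·36·15 = 25380; cumulative 37260; ((A₁·(A₂·A₃))·A₄): 47×15 by 15×20 → 47×20, cost 47·15·20 = 14100; cumulative 51360. Total 51360.
Difference: |56520 − 51360| = 5160.

5160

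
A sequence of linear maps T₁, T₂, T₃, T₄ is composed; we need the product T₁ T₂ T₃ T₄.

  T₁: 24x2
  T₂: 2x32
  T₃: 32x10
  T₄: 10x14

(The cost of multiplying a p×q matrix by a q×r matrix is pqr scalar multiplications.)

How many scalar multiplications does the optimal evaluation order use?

1592

Adjacent pairs: T₁T₂ = 24·2·32 = 1536; T₂T₃ = 2·32·10 = 640; T₃T₄ = 32·10·14 = 4480.
Length 3: T₁..T₃: k=1: 0+640+24·2·10=1120; k=2: 1536+0+24·32·10=9216 → min 1120 | T₂..T₄: k=2: 0+4480+2·32·14=5376; k=3: 640+0+2·10·14=920 → min 920.
Length 4: T₁..T₄: k=1: 0+920+24·2·14=1592; k=2: 1536+4480+24·32·14=16768; k=3: 1120+0+24·10·14=4480 → min 1592.
Optimal order: (T₁ ((T₂ T₃) T₄)) with cost 1592.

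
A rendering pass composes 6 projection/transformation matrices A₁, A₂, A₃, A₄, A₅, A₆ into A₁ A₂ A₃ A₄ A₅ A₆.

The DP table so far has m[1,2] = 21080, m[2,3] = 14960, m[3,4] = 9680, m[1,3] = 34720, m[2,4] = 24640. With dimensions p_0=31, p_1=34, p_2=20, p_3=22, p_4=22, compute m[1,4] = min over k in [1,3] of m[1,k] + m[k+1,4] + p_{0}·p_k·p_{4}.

44400

m[1,4] = min over k∈[1,3] of m[1,k]+m[k+1,4]+p_{0}·p_k·p_{4}.
k=1: 0 + 24640 + 31·34·22 = 47828; k=2: 21080 + 9680 + 31·20·22 = 44400; k=3: 34720 + 0 + 31·22·22 = 49724.
Minimum: 44400 at k=2.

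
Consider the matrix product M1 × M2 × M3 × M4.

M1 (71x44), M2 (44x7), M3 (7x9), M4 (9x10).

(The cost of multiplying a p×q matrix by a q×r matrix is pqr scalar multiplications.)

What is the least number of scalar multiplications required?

27468

Adjacent pairs: M1M2 = 71·44·7 = 21868; M2M3 = 44·7·9 = 2772; M3M4 = 7·9·10 = 630.
Length 3: M1..M3: k=1: 0+2772+71·44·9=30888; k=2: 21868+0+71·7·9=26341 → min 26341 | M2..M4: k=2: 0+630+44·7·10=3710; k=3: 2772+0+44·9·10=6732 → min 3710.
Length 4: M1..M4: k=1: 0+3710+71·44·10=34950; k=2: 21868+630+71·7·10=27468; k=3: 26341+0+71·9·10=32731 → min 27468.
Optimal order: ((M1 × M2) × (M3 × M4)) with cost 27468.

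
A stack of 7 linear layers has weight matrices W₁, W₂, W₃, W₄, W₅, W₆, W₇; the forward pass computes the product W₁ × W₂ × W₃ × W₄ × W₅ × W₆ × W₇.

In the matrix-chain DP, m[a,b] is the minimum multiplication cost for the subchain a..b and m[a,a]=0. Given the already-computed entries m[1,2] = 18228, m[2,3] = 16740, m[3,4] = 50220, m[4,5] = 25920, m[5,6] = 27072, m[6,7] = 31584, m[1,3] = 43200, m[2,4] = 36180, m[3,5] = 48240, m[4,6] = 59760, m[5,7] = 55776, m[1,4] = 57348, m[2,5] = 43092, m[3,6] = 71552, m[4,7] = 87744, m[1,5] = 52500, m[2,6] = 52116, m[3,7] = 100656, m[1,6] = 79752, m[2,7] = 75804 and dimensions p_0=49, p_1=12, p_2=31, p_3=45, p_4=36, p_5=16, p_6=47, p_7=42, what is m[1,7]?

100500

m[1,7] = min over k∈[1,6] of m[1,k]+m[k+1,7]+p_{0}·p_k·p_{7}.
k=1: 0 + 75804 + 49·12·42 = 100500; k=2: 18228 + 100656 + 49·31·42 = 182682; k=3: 43200 + 87744 + 49·45·42 = 223554; k=4: 57348 + 55776 + 49·36·42 = 187212; k=5: 52500 + 31584 + 49·16·42 = 117012; k=6: 79752 + 0 + 49·47·42 = 176478.
Minimum: 100500 at k=1.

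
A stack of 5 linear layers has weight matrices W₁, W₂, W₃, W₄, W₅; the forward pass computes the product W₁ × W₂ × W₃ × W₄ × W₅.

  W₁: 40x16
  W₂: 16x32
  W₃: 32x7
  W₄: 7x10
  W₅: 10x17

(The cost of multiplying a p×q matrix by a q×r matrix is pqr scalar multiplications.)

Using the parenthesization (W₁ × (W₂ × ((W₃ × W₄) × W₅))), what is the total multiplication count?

27264

(W₃ × W₄): 32×7 by 7×10 → 32×10, cost 32·7·10 = 2240
((W₃ × W₄) × W₅): 32×10 by 10×17 → 32×17, cost 32·10·17 = 5440; cumulative 7680
(W₂ × ((W₃ × W₄) × W₅)): 16×32 by 32×17 → 16×17, cost 16·32·17 = 8704; cumulative 16384
(W₁ × (W₂ × ((W₃ × W₄) × W₅))): 40×16 by 16×17 → 40×17, cost 40·16·17 = 10880; cumulative 27264
Total: 27264 scalar multiplications.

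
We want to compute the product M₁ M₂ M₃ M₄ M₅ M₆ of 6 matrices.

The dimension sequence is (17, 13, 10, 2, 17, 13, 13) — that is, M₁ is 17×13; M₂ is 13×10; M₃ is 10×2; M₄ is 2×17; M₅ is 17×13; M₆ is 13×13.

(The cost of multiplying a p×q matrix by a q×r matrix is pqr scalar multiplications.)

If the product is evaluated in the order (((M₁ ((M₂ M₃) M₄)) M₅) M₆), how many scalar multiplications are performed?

(M₂ M₃): 13×10 by 10×2 → 13×2, cost 13·10·2 = 260
((M₂ M₃) M₄): 13×2 by 2×17 → 13×17, cost 13·2·17 = 442; cumulative 702
(M₁ ((M₂ M₃) M₄)): 17×13 by 13×17 → 17×17, cost 17·13·17 = 3757; cumulative 4459
((M₁ ((M₂ M₃) M₄)) M₅): 17×17 by 17×13 → 17×13, cost 17·17·13 = 3757; cumulative 8216
(((M₁ ((M₂ M₃) M₄)) M₅) M₆): 17×13 by 13×13 → 17×13, cost 17·13·13 = 2873; cumulative 11089
Total: 11089 scalar multiplications.

11089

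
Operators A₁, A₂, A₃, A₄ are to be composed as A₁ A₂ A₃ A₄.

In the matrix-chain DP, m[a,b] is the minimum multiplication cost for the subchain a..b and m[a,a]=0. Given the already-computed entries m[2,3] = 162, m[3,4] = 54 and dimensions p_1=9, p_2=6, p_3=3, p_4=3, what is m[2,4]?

m[2,4] = min over k∈[2,3] of m[2,k]+m[k+1,4]+p_{1}·p_k·p_{4}.
k=2: 0 + 54 + 9·6·3 = 216; k=3: 162 + 0 + 9·3·3 = 243.
Minimum: 216 at k=2.

216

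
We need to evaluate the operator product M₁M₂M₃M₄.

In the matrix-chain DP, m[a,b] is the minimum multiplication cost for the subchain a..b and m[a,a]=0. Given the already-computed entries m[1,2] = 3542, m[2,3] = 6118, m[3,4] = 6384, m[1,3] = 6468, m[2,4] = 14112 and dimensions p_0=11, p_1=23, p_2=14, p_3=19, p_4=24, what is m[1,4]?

m[1,4] = min over k∈[1,3] of m[1,k]+m[k+1,4]+p_{0}·p_k·p_{4}.
k=1: 0 + 14112 + 11·23·24 = 20184; k=2: 3542 + 6384 + 11·14·24 = 13622; k=3: 6468 + 0 + 11·19·24 = 11484.
Minimum: 11484 at k=3.

11484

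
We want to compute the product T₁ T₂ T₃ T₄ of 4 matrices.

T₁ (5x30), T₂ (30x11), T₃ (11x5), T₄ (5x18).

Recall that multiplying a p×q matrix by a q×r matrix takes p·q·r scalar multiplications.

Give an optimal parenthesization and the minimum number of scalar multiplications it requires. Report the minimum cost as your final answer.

Adjacent pairs: T₁T₂ = 5·30·11 = 1650; T₂T₃ = 30·11·5 = 1650; T₃T₄ = 11·5·18 = 990.
Length 3: T₁..T₃: k=1: 0+1650+5·30·5=2400; k=2: 1650+0+5·11·5=1925 → min 1925 | T₂..T₄: k=2: 0+990+30·11·18=6930; k=3: 1650+0+30·5·18=4350 → min 4350.
Length 4: T₁..T₄: k=1: 0+4350+5·30·18=7050; k=2: 1650+990+5·11·18=3630; k=3: 1925+0+5·5·18=2375 → min 2375.
Optimal parenthesization: (((T₁ T₂) T₃) T₄) with cost 2375.

2375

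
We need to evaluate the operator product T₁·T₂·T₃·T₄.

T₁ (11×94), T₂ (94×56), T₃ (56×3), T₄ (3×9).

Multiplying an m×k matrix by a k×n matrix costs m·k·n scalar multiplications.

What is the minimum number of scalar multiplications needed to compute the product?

Adjacent pairs: T₁T₂ = 11·94·56 = 57904; T₂T₃ = 94·56·3 = 15792; T₃T₄ = 56·3·9 = 1512.
Length 3: T₁..T₃: k=1: 0+15792+11·94·3=18894; k=2: 57904+0+11·56·3=59752 → min 18894 | T₂..T₄: k=2: 0+1512+94·56·9=48888; k=3: 15792+0+94·3·9=18330 → min 18330.
Length 4: T₁..T₄: k=1: 0+18330+11·94·9=27636; k=2: 57904+1512+11·56·9=64960; k=3: 18894+0+11·3·9=19191 → min 19191.
Optimal order: ((T₁·(T₂·T₃))·T₄) with cost 19191.

19191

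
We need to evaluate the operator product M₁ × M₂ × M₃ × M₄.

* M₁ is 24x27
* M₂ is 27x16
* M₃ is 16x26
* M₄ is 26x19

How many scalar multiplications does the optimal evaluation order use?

Adjacent pairs: M₁M₂ = 24·27·16 = 10368; M₂M₃ = 27·16·26 = 11232; M₃M₄ = 16·26·19 = 7904.
Length 3: M₁..M₃: k=1: 0+11232+24·27·26=28080; k=2: 10368+0+24·16·26=20352 → min 20352 | M₂..M₄: k=2: 0+7904+27·16·19=16112; k=3: 11232+0+27·26·19=24570 → min 16112.
Length 4: M₁..M₄: k=1: 0+16112+24·27·19=28424; k=2: 10368+7904+24·16·19=25568; k=3: 20352+0+24·26·19=32208 → min 25568.
Optimal order: ((M₁ × M₂) × (M₃ × M₄)) with cost 25568.

25568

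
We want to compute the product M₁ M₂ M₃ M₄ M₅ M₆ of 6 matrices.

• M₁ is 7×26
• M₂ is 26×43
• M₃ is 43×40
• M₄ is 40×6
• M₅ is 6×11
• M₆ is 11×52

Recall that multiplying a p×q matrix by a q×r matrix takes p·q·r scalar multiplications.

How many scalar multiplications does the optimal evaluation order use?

22586

Adjacent pairs: M₁M₂ = 7·26·43 = 7826; M₂M₃ = 26·43·40 = 44720; M₃M₄ = 43·40·6 = 10320; M₄M₅ = 40·6·11 = 2640; M₅M₆ = 6·11·52 = 3432.
Length 3: M₁..M₃: k=1: 0+44720+7·26·40=52000; k=2: 7826+0+7·43·40=19866 → min 19866 | M₂..M₄: k=2: 0+10320+26·43·6=17028; k=3: 44720+0+26·40·6=50960 → min 17028 | M₃..M₅: k=3: 0+2640+43·40·11=21560; k=4: 10320+0+43·6·11=13158 → min 13158 | M₄..M₆: k=4: 0+3432+40·6·52=15912; k=5: 2640+0+40·11·52=25520 → min 15912.
Length 4: M₁..M₄: k=1: 0+17028+7·26·6=18120; k=2: 7826+10320+7·43·6=19952; k=3: 19866+0+7·40·6=21546 → min 18120 | M₂..M₅: k=2: 0+13158+26·43·11=25456; k=3: 44720+2640+26·40·11=58800; k=4: 17028+0+26·6·11=18744 → min 18744 | M₃..M₆: k=3: 0+15912+43·40·52=105352; k=4: 10320+3432+43·6·52=27168; k=5: 13158+0+43·11·52=37754 → min 27168.
Length 5: M₁..M₅: k=1: 0+18744+7·26·11=20746; k=2: 7826+13158+7·43·11=24295; k=3: 19866+2640+7·40·11=25586; k=4: 18120+0+7·6·11=18582 → min 18582 | M₂..M₆: k=2: 0+27168+26·43·52=85304; k=3: 44720+15912+26·40·52=114712; k=4: 17028+3432+26·6·52=28572; k=5: 18744+0+26·11·52=33616 → min 28572.
Length 6: M₁..M₆: k=1: 0+28572+7·26·52=38036; k=2: 7826+27168+7·43·52=50646; k=3: 19866+15912+7·40·52=50338; k=4: 18120+3432+7·6·52=23736; k=5: 18582+0+7·11·52=22586 → min 22586.
Optimal order: (((M₁ (M₂ (M₃ M₄))) M₅) M₆) with cost 22586.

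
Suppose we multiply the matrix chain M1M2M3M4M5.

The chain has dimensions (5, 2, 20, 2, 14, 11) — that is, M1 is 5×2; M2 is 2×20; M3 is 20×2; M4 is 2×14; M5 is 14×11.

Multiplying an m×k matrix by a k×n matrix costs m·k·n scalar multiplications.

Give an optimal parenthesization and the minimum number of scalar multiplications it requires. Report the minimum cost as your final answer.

518

Adjacent pairs: M1M2 = 5·2·20 = 200; M2M3 = 2·20·2 = 80; M3M4 = 20·2·14 = 560; M4M5 = 2·14·11 = 308.
Length 3: M1..M3: k=1: 0+80+5·2·2=100; k=2: 200+0+5·20·2=400 → min 100 | M2..M4: k=2: 0+560+2·20·14=1120; k=3: 80+0+2·2·14=136 → min 136 | M3..M5: k=3: 0+308+20·2·11=748; k=4: 560+0+20·14·11=3640 → min 748.
Length 4: M1..M4: k=1: 0+136+5·2·14=276; k=2: 200+560+5·20·14=2160; k=3: 100+0+5·2·14=240 → min 240 | M2..M5: k=2: 0+748+2·20·11=1188; k=3: 80+308+2·2·11=432; k=4: 136+0+2·14·11=444 → min 432.
Length 5: M1..M5: k=1: 0+432+5·2·11=542; k=2: 200+748+5·20·11=2048; k=3: 100+308+5·2·11=518; k=4: 240+0+5·14·11=1010 → min 518.
Optimal parenthesization: ((M1(M2M3))(M4M5)) with cost 518.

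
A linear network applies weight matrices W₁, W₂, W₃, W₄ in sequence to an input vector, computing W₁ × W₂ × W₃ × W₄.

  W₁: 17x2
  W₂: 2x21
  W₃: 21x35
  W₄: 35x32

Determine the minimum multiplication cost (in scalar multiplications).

4798

Adjacent pairs: W₁W₂ = 17·2·21 = 714; W₂W₃ = 2·21·35 = 1470; W₃W₄ = 21·35·32 = 23520.
Length 3: W₁..W₃: k=1: 0+1470+17·2·35=2660; k=2: 714+0+17·21·35=13209 → min 2660 | W₂..W₄: k=2: 0+23520+2·21·32=24864; k=3: 1470+0+2·35·32=3710 → min 3710.
Length 4: W₁..W₄: k=1: 0+3710+17·2·32=4798; k=2: 714+23520+17·21·32=35658; k=3: 2660+0+17·35·32=21700 → min 4798.
Optimal order: (W₁ × ((W₂ × W₃) × W₄)) with cost 4798.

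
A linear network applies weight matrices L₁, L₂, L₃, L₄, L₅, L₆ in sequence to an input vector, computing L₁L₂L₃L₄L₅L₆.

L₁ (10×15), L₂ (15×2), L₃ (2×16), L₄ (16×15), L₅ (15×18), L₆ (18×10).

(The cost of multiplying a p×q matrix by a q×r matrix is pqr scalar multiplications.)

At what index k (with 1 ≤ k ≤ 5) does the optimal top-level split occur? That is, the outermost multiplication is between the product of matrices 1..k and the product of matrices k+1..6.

Adjacent pairs: L₁L₂ = 10·15·2 = 300; L₂L₃ = 15·2·16 = 480; L₃L₄ = 2·16·15 = 480; L₄L₅ = 16·15·18 = 4320; L₅L₆ = 15·18·10 = 2700.
Length 3: L₁..L₃: k=1: 0+480+10·15·16=2880; k=2: 300+0+10·2·16=620 → min 620 | L₂..L₄: k=2: 0+480+15·2·15=930; k=3: 480+0+15·16·15=4080 → min 930 | L₃..L₅: k=3: 0+4320+2·16·18=4896; k=4: 480+0+2·15·18=1020 → min 1020 | L₄..L₆: k=4: 0+2700+16·15·10=5100; k=5: 4320+0+16·18·10=7200 → min 5100.
Length 4: L₁..L₄: k=1: 0+930+10·15·15=3180; k=2: 300+480+10·2·15=1080; k=3: 620+0+10·16·15=3020 → min 1080 | L₂..L₅: k=2: 0+1020+15·2·18=1560; k=3: 480+4320+15·16·18=9120; k=4: 930+0+15·15·18=4980 → min 1560 | L₃..L₆: k=3: 0+5100+2·16·10=5420; k=4: 480+2700+2·15·10=3480; k=5: 1020+0+2·18·10=1380 → min 1380.
Length 5: L₁..L₅: k=1: 0+1560+10·15·18=4260; k=2: 300+1020+10·2·18=1680; k=3: 620+4320+10·16·18=7820; k=4: 1080+0+10·15·18=3780 → min 1680 | L₂..L₆: k=2: 0+1380+15·2·10=1680; k=3: 480+5100+15·16·10=7980; k=4: 930+2700+15·15·10=5880; k=5: 1560+0+15·18·10=4260 → min 1680.
Top-level splits: k=1: (L₁..L₁)·(L₂..L₆) → 0+1680+10·15·10 = 3180; k=2: (L₁..L₂)·(L₃..L₆) → 300+1380+10·2·10 = 1880; k=3: (L₁..L₃)·(L₄..L₆) → 620+5100+10·16·10 = 7320; k=4: (L₁..L₄)·(L₅..L₆) → 1080+2700+10·15·10 = 5280; k=5: (L₁..L₅)·(L₆..L₆) → 1680+0+10·18·10 = 3480.
Best split is after L₂, i.e. k = 2.

2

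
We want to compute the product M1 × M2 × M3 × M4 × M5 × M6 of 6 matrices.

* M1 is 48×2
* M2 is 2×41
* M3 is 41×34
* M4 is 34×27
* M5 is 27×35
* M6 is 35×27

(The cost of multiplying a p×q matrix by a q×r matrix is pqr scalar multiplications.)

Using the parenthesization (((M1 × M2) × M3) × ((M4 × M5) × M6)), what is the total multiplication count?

(M1 × M2): 48×2 by 2×41 → 48×41, cost 48·2·41 = 3936
((M1 × M2) × M3): 48×41 by 41×34 → 48×34, cost 48·41·34 = 66912; cumulative 70848
(M4 × M5): 34×27 by 27×35 → 34×35, cost 34·27·35 = 32130
((M4 × M5) × M6): 34×35 by 35×27 → 34×27, cost 34·35·27 = 32130; cumulative 64260
(((M1 × M2) × M3) × ((M4 × M5) × M6)): 48×34 by 34×27 → 48×27, cost 48·34·27 = 44064; cumulative 179172
Total: 179172 scalar multiplications.

179172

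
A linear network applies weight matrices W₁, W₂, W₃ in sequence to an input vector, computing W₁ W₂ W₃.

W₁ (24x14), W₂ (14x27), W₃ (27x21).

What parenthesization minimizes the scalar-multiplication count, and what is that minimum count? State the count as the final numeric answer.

(W₁ (W₂ W₃)): cost 14994.
((W₁ W₂) W₃): cost 22680.
Optimal: (W₁ (W₂ W₃)) with cost 14994.

14994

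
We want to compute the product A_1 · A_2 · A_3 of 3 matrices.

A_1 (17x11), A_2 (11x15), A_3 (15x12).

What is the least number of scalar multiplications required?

4224

Order (A_1 · (A_2 · A_3)): (A_2 · A_3): 11×15 by 15×12 → 11×12, cost 11·15·12 = 1980; (A_1 · (A_2 · A_3)): 17×11 by 11×12 → 17×12, cost 17·11·12 = 2244; cumulative 4224. Total 4224.
Order ((A_1 · A_2) · A_3): (A_1 · A_2): 17×11 by 11×15 → 17×15, cost 17·11·15 = 2805; ((A_1 · A_2) · A_3): 17×15 by 15×12 → 17×12, cost 17·15·12 = 3060; cumulative 5865. Total 5865.
Minimum: 4224.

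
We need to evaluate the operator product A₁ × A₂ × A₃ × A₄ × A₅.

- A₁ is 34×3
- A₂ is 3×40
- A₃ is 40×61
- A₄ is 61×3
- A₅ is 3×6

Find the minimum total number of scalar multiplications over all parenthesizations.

8346

Adjacent pairs: A₁A₂ = 34·3·40 = 4080; A₂A₃ = 3·40·61 = 7320; A₃A₄ = 40·61·3 = 7320; A₄A₅ = 61·3·6 = 1098.
Length 3: A₁..A₃: k=1: 0+7320+34·3·61=13542; k=2: 4080+0+34·40·61=87040 → min 13542 | A₂..A₄: k=2: 0+7320+3·40·3=7680; k=3: 7320+0+3·61·3=7869 → min 7680 | A₃..A₅: k=3: 0+1098+40·61·6=15738; k=4: 7320+0+40·3·6=8040 → min 8040.
Length 4: A₁..A₄: k=1: 0+7680+34·3·3=7986; k=2: 4080+7320+34·40·3=15480; k=3: 13542+0+34·61·3=19764 → min 7986 | A₂..A₅: k=2: 0+8040+3·40·6=8760; k=3: 7320+1098+3·61·6=9516; k=4: 7680+0+3·3·6=7734 → min 7734.
Length 5: A₁..A₅: k=1: 0+7734+34·3·6=8346; k=2: 4080+8040+34·40·6=20280; k=3: 13542+1098+34·61·6=27084; k=4: 7986+0+34·3·6=8598 → min 8346.
Optimal order: (A₁ × ((A₂ × (A₃ × A₄)) × A₅)) with cost 8346.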